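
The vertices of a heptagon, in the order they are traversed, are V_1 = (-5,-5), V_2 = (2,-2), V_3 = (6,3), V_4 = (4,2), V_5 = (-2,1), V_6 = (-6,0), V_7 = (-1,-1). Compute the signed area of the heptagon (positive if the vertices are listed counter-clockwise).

Apply the surveyor's formula: 2A = Σ (x_i·y_{i+1} − x_{i+1}·y_i), indices taken mod 7.
Σ = (20) + (18) + (0) + (8) + (6) + (6) + (0) = 58
Signed area = Σ/2 = 29 (positive ⇒ counter-clockwise traversal).

29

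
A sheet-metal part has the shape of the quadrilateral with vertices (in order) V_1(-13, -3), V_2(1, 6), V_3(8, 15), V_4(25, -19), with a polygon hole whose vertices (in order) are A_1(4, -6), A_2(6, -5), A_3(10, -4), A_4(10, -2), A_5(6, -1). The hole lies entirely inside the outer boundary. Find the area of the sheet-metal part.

462.5

Outer boundary:
Apply the shoelace formula: 2A = Σ (x_i·y_{i+1} − x_{i+1}·y_i), indices taken mod 4.
V_1→V_2: (-13)(6) − (1)(-3) = -75
V_2→V_3: (1)(15) − (8)(6) = -33
V_3→V_4: (8)(-19) − (25)(15) = -527
V_4→V_1: (25)(-3) − (-13)(-19) = -322
Σ = -957
Area = |Σ|/2 = 478.5.
Hole:
Apply the shoelace formula: 2A = Σ (x_i·y_{i+1} − x_{i+1}·y_i), indices taken mod 5.
Σ = (16) + (26) + (20) + (2) + (-32) = 32
Area = |Σ|/2 = 16.
Net area = 478.5 − 16 = 462.5.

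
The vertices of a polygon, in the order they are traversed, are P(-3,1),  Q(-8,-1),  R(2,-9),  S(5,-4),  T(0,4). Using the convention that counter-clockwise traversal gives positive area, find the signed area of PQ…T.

77

Σ = (11) + (74) + (37) + (20) + (12) = 154
Signed area = Σ/2 = 77 (positive ⇒ counter-clockwise traversal).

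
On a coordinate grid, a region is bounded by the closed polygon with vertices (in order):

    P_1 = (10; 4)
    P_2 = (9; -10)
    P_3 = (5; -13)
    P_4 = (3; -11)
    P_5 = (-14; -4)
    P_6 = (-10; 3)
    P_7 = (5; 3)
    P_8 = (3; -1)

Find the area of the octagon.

252

Apply the shoelace (surveyor's) formula: 2A = Σ (x_i·y_{i+1} − x_{i+1}·y_i), indices taken mod 8.
P_1→P_2: (10)(-10) − (9)(4) = -136
P_2→P_3: (9)(-13) − (5)(-10) = -67
P_3→P_4: (5)(-11) − (3)(-13) = -16
P_4→P_5: (3)(-4) − (-14)(-11) = -166
P_5→P_6: (-14)(3) − (-10)(-4) = -82
P_6→P_7: (-10)(3) − (5)(3) = -45
P_7→P_8: (5)(-1) − (3)(3) = -14
P_8→P_1: (3)(4) − (10)(-1) = 22
Σ = -504
Area = |Σ|/2 = 252.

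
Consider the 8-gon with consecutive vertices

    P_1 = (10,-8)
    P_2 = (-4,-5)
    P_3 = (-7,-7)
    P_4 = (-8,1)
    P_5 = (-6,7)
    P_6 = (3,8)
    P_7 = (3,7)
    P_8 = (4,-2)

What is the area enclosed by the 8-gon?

160

Apply the shoelace formula: 2A = Σ (x_i·y_{i+1} − x_{i+1}·y_i), indices taken mod 8.
P_1→P_2: (10)(-5) − (-4)(-8) = -82
P_2→P_3: (-4)(-7) − (-7)(-5) = -7
P_3→P_4: (-7)(1) − (-8)(-7) = -63
P_4→P_5: (-8)(7) − (-6)(1) = -50
P_5→P_6: (-6)(8) − (3)(7) = -69
P_6→P_7: (3)(7) − (3)(8) = -3
P_7→P_8: (3)(-2) − (4)(7) = -34
P_8→P_1: (4)(-8) − (10)(-2) = -12
Σ = -320
Area = |Σ|/2 = 160.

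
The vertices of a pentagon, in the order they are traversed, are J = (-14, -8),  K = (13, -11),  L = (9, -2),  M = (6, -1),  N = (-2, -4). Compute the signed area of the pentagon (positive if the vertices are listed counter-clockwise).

134

Cross-terms: 258, 73, 3, -26, -40  ⇒  Σ = 268
Signed area = Σ/2 = 134 (positive ⇒ counter-clockwise traversal).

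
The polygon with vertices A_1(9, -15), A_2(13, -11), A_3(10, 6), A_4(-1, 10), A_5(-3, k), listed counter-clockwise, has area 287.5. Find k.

Write out the shoelace sum; only the two edges meeting at A_5 involve k:
2·Area = [((-1)·k − (-3)·10) + ((-3)·(-15) − 9·k)] + 390
       = -10·k + 465 = 575
⇒ k = -11.

-11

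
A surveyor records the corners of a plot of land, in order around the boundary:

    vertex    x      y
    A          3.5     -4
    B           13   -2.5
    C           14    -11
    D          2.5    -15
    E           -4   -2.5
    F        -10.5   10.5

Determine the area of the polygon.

Cross-terms: 43.25, -108, -182.5, -66.25, -68.25, 5.25  ⇒  Σ = -376.5
Area = |Σ|/2 = 188.25.

188.25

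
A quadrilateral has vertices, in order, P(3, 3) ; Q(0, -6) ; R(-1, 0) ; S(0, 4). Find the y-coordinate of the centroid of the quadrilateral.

1/12

Apply the shoelace formula. First the cross-terms c_i = x_i·y_{i+1} − x_{i+1}·y_i:
  -18, -6, -4, -12  ⇒  2A = -40, A = -20.
Then Σ (y_i + y_{i+1})·c_i = -10, so ȳ = -10 / (6·(-20)) = 1/12.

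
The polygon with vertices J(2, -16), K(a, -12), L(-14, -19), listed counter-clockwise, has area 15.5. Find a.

13

Write out the shoelace sum; only the two edges meeting at K involve a:
2·Area = [(2·(-12) − a·(-16)) + (a·(-19) − (-14)·(-12))] + 262
       = -3·a + 70 = 31
⇒ a = 13.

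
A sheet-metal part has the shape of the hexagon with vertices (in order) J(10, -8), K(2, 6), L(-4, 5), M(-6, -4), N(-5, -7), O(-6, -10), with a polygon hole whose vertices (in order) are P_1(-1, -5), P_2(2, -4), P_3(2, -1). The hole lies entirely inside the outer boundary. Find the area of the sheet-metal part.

Outer boundary:
Σ = (76) + (34) + (46) + (22) + (8) + (148) = 334
Area = |Σ|/2 = 167.
Hole:
Σ = (14) + (6) + (-11) = 9
Area = |Σ|/2 = 4.5.
Net area = 167 − 4.5 = 162.5.

162.5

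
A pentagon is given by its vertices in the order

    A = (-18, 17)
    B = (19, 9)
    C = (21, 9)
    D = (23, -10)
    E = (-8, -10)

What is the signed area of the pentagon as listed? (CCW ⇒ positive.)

-773

A→B: (-18)(9) − (19)(17) = -485
B→C: (19)(9) − (21)(9) = -18
C→D: (21)(-10) − (23)(9) = -417
D→E: (23)(-10) − (-8)(-10) = -310
E→A: (-8)(17) − (-18)(-10) = -316
Σ = -1546
Signed area = Σ/2 = -773 (negative ⇒ clockwise traversal).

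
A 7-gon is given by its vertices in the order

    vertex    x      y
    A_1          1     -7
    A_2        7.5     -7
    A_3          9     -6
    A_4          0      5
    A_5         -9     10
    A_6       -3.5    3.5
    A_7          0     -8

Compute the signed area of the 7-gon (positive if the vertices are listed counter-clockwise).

96.5

Apply the shoelace (surveyor's) formula: 2A = Σ (x_i·y_{i+1} − x_{i+1}·y_i), indices taken mod 7.
Σ = (45.5) + (18) + (45) + (45) + (3.5) + (28) + (8) = 193
Signed area = Σ/2 = 96.5 (positive ⇒ counter-clockwise traversal).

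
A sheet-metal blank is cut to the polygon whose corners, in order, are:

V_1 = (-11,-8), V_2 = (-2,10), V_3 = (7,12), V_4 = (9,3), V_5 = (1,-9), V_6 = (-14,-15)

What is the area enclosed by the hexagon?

292.5

Apply the shoelace formula: 2A = Σ (x_i·y_{i+1} − x_{i+1}·y_i), indices taken mod 6.
Σ = (-126) + (-94) + (-87) + (-84) + (-141) + (-53) = -585
Area = |Σ|/2 = 292.5.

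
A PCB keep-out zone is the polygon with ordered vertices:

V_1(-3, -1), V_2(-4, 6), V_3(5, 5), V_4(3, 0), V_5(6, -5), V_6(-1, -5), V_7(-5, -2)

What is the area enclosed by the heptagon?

80.5

Σ = (-22) + (-50) + (-15) + (-15) + (-35) + (-23) + (-1) = -161
Area = |Σ|/2 = 80.5.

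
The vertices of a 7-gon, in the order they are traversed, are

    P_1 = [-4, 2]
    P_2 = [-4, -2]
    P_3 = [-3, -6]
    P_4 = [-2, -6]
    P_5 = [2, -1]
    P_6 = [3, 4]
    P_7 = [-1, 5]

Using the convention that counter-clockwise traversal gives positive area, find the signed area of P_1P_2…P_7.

Apply the shoelace formula: 2A = Σ (x_i·y_{i+1} − x_{i+1}·y_i), indices taken mod 7.
Σ = (16) + (18) + (6) + (14) + (11) + (19) + (18) = 102
Signed area = Σ/2 = 51 (positive ⇒ counter-clockwise traversal).

51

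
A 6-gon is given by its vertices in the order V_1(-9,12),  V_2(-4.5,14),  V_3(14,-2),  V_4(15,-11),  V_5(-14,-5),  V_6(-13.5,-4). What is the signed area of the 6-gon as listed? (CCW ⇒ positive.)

Apply the shoelace (surveyor's) formula: 2A = Σ (x_i·y_{i+1} − x_{i+1}·y_i), indices taken mod 6.
Cross-terms: -72, -187, -124, -229, -11.5, -198  ⇒  Σ = -821.5
Signed area = Σ/2 = -410.75 (negative ⇒ clockwise traversal).

-410.75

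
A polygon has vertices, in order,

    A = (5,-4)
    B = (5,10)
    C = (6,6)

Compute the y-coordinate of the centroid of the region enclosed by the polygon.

4

Apply the shoelace (surveyor's) formula. First the cross-terms c_i = x_i·y_{i+1} − x_{i+1}·y_i:
  70, -30, -54  ⇒  2A = -14, A = -7.
Then Σ (y_i + y_{i+1})·c_i = -168, so ȳ = -168 / (6·(-7)) = 4.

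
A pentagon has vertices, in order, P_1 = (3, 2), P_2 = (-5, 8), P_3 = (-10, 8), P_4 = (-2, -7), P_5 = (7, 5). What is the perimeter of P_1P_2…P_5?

|P_1P_2| = √((-8)² + (6)²) = √100 = 10
|P_2P_3| = √((-5)² + (0)²) = √25 = 5
|P_3P_4| = √((8)² + (-15)²) = √289 = 17
|P_4P_5| = √((9)² + (12)²) = √225 = 15
|P_5P_1| = √((-4)² + (-3)²) = √25 = 5
Perimeter = 10 + 5 + 17 + 15 + 5 = 52.

52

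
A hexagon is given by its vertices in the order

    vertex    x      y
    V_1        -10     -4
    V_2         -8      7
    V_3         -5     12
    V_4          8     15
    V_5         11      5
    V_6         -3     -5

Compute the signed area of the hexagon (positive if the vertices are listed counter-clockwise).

Cross-terms: -102, -61, -171, -125, -40, -38  ⇒  Σ = -537
Signed area = Σ/2 = -268.5 (negative ⇒ clockwise traversal).

-268.5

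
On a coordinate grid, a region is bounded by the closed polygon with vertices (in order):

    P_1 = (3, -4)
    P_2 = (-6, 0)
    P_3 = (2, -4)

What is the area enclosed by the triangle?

2

Apply the shoelace formula: 2A = Σ (x_i·y_{i+1} − x_{i+1}·y_i), indices taken mod 3.
Σ = (-24) + (24) + (4) = 4
Area = |Σ|/2 = 2.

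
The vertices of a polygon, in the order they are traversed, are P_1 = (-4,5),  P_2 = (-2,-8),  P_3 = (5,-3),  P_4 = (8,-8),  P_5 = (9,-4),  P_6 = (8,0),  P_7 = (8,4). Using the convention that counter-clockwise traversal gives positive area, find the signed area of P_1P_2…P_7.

Apply the surveyor's formula: 2A = Σ (x_i·y_{i+1} − x_{i+1}·y_i), indices taken mod 7.
P_1→P_2: (-4)(-8) − (-2)(5) = 42
P_2→P_3: (-2)(-3) − (5)(-8) = 46
P_3→P_4: (5)(-8) − (8)(-3) = -16
P_4→P_5: (8)(-4) − (9)(-8) = 40
P_5→P_6: (9)(0) − (8)(-4) = 32
P_6→P_7: (8)(4) − (8)(0) = 32
P_7→P_1: (8)(5) − (-4)(4) = 56
Σ = 232
Signed area = Σ/2 = 116 (positive ⇒ counter-clockwise traversal).

116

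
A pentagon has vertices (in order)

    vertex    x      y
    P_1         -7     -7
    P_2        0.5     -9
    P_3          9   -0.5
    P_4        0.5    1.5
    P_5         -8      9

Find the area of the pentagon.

148.25

Σ = (66.5) + (80.75) + (13.75) + (16.5) + (119) = 296.5
Area = |Σ|/2 = 148.25.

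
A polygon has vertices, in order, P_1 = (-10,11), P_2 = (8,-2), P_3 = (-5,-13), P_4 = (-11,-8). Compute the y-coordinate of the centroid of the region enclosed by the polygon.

-443/243

Apply the shoelace (surveyor's) formula. First the cross-terms c_i = x_i·y_{i+1} − x_{i+1}·y_i:
  -68, -114, -103, -201  ⇒  2A = -486, A = -243.
Then Σ (y_i + y_{i+1})·c_i = 2658, so ȳ = 2658 / (6·(-243)) = -443/243.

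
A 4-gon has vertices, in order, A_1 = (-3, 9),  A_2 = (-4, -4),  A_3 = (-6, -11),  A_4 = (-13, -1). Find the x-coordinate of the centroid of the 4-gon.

Apply the shoelace (surveyor's) formula. First the cross-terms c_i = x_i·y_{i+1} − x_{i+1}·y_i:
  48, 20, -137, -120  ⇒  2A = -189, A = -94.5.
Then Σ (x_i + x_{i+1})·c_i = 3987, so x̄ = 3987 / (6·(-94.5)) = -443/63.

-443/63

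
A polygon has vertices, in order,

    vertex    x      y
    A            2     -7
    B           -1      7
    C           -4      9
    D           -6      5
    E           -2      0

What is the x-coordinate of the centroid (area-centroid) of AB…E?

Apply Gauss's area formula. First the cross-terms c_i = x_i·y_{i+1} − x_{i+1}·y_i:
  7, 19, 34, 10, 14  ⇒  2A = 84, A = 42.
Then Σ (x_i + x_{i+1})·c_i = -508, so x̄ = -508 / (6·42) = -127/63.

-127/63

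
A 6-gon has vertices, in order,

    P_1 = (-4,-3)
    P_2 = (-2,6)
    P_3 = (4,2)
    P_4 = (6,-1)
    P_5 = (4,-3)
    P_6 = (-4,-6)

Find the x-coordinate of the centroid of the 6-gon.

Apply the shoelace (surveyor's) formula. First the cross-terms c_i = x_i·y_{i+1} − x_{i+1}·y_i:
  -30, -28, -16, -14, -36, -12  ⇒  2A = -136, A = -68.
Then Σ (x_i + x_{i+1})·c_i = -80, so x̄ = -80 / (6·(-68)) = 10/51.

10/51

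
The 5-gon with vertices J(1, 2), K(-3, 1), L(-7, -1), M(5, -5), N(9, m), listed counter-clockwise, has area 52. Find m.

-4

The doubled signed area Σ (x_i y_{i+1} − x_{i+1} y_i) is linear in m.
With m=0 it equals 120; the coefficient of m is 4 (from the two edges through N).
So 4·m + 120 = 2·52 = 104 ⇒ m = -4.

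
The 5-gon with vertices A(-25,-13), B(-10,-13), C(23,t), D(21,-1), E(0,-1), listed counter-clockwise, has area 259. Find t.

Write out the shoelace sum; only the two edges meeting at C involve t:
2·Area = [((-10)·t − 23·(-13)) + (23·(-1) − 21·t)] + 149
       = -31·t + 425 = 518
⇒ t = -3.

-3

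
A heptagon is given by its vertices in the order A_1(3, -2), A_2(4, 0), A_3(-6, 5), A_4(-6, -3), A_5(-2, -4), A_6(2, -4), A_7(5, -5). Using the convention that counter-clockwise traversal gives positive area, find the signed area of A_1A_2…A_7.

62.5

Apply Gauss's area formula: 2A = Σ (x_i·y_{i+1} − x_{i+1}·y_i), indices taken mod 7.
A_1→A_2: (3)(0) − (4)(-2) = 8
A_2→A_3: (4)(5) − (-6)(0) = 20
A_3→A_4: (-6)(-3) − (-6)(5) = 48
A_4→A_5: (-6)(-4) − (-2)(-3) = 18
A_5→A_6: (-2)(-4) − (2)(-4) = 16
A_6→A_7: (2)(-5) − (5)(-4) = 10
A_7→A_1: (5)(-2) − (3)(-5) = 5
Σ = 125
Signed area = Σ/2 = 62.5 (positive ⇒ counter-clockwise traversal).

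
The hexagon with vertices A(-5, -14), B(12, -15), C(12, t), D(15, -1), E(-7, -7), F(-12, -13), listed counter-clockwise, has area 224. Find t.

Write out the shoelace sum; only the two edges meeting at C involve t:
2·Area = [(12·t − 12·(-15)) + (12·(-1) − 15·t)] + 241
       = -3·t + 409 = 448
⇒ t = -13.

-13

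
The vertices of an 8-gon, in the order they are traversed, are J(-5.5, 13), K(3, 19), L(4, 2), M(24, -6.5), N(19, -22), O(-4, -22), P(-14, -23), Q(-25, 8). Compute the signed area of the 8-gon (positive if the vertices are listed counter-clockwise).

-1191

Cross-terms: -143.5, -70, -74, -404.5, -506, -216, -687, -281  ⇒  Σ = -2382
Signed area = Σ/2 = -1191 (negative ⇒ clockwise traversal).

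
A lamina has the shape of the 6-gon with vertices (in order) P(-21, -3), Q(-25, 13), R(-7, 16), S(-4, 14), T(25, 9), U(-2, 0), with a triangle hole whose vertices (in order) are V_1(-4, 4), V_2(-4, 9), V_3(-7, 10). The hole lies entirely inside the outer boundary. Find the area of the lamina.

Outer boundary:
P→Q: (-21)(13) − (-25)(-3) = -348
Q→R: (-25)(16) − (-7)(13) = -309
R→S: (-7)(14) − (-4)(16) = -34
S→T: (-4)(9) − (25)(14) = -386
T→U: (25)(0) − (-2)(9) = 18
U→P: (-2)(-3) − (-21)(0) = 6
Σ = -1053
Area = |Σ|/2 = 526.5.
Hole:
Apply the surveyor's formula: 2A = Σ (x_i·y_{i+1} − x_{i+1}·y_i), indices taken mod 3.
Σ = (-20) + (23) + (12) = 15
Area = |Σ|/2 = 7.5.
Net area = 526.5 − 7.5 = 519.

519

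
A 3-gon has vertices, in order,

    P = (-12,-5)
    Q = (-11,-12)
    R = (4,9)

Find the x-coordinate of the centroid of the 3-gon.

Apply the shoelace formula. First the cross-terms c_i = x_i·y_{i+1} − x_{i+1}·y_i:
  89, -51, 88  ⇒  2A = 126, A = 63.
Then Σ (x_i + x_{i+1})·c_i = -2394, so x̄ = -2394 / (6·63) = -19/3.

-19/3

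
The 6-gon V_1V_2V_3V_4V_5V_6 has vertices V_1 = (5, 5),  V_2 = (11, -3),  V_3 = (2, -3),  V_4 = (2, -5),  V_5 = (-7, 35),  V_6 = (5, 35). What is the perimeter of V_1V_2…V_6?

104

|V_1V_2| = √((6)² + (-8)²) = √100 = 10
|V_2V_3| = √((-9)² + (0)²) = √81 = 9
|V_3V_4| = √((0)² + (-2)²) = √4 = 2
|V_4V_5| = √((-9)² + (40)²) = √1681 = 41
|V_5V_6| = √((12)² + (0)²) = √144 = 12
|V_6V_1| = √((0)² + (-30)²) = √900 = 30
Perimeter = 10 + 9 + 2 + 41 + 12 + 30 = 104.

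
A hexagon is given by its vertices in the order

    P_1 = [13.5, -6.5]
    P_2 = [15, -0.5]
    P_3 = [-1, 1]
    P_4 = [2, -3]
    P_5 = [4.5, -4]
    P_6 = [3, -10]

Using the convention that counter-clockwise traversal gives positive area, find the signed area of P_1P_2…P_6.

97.125

Σ = (90.75) + (14.5) + (1) + (5.5) + (-33) + (115.5) = 194.25
Signed area = Σ/2 = 97.125 (positive ⇒ counter-clockwise traversal).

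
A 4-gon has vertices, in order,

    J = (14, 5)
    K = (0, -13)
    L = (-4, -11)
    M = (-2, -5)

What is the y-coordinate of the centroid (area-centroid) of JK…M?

-57/11

Apply the shoelace formula. First the cross-terms c_i = x_i·y_{i+1} − x_{i+1}·y_i:
  -182, -52, -2, 60  ⇒  2A = -176, A = -88.
Then Σ (y_i + y_{i+1})·c_i = 2736, so ȳ = 2736 / (6·(-88)) = -57/11.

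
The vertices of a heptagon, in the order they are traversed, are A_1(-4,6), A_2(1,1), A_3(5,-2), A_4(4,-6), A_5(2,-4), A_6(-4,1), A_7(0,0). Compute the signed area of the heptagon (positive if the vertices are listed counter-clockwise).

Σ = (-10) + (-7) + (-22) + (-4) + (-14) + (0) + (0) = -57
Signed area = Σ/2 = -28.5 (negative ⇒ clockwise traversal).

-28.5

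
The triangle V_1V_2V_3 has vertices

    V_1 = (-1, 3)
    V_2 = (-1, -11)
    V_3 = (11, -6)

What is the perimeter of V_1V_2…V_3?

|V_1V_2| = √((0)² + (-14)²) = √196 = 14
|V_2V_3| = √((12)² + (5)²) = √169 = 13
|V_3V_1| = √((-12)² + (9)²) = √225 = 15
Perimeter = 14 + 13 + 15 = 42.

42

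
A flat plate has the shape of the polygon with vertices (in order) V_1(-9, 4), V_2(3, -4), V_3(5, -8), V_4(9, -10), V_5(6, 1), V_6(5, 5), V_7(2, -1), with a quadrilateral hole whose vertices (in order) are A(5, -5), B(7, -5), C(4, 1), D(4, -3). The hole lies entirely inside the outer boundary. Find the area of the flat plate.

Outer boundary:
Σ = (24) + (-4) + (22) + (69) + (25) + (-15) + (-1) = 120
Area = |Σ|/2 = 60.
Hole:
Cross-terms: 10, 27, -16, -5  ⇒  Σ = 16
Area = |Σ|/2 = 8.
Net area = 60 − 8 = 52.

52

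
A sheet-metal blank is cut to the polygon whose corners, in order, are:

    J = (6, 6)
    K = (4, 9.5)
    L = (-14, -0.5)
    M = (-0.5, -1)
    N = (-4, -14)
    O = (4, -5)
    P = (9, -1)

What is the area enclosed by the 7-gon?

Apply the surveyor's formula: 2A = Σ (x_i·y_{i+1} − x_{i+1}·y_i), indices taken mod 7.
Σ = (33) + (131) + (13.75) + (3) + (76) + (41) + (60) = 357.75
Area = |Σ|/2 = 178.875.

178.875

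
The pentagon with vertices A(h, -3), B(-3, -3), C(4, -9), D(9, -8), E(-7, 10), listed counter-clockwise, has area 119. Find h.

The doubled signed area Σ (x_i y_{i+1} − x_{i+1} y_i) is linear in h.
With h=0 it equals 134; the coefficient of h is -13 (from the two edges through A).
So -13·h + 134 = 2·119 = 238 ⇒ h = -8.

-8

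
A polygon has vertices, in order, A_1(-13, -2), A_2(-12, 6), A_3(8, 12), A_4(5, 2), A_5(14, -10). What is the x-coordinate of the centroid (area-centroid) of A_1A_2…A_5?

Apply the shoelace (surveyor's) formula. First the cross-terms c_i = x_i·y_{i+1} − x_{i+1}·y_i:
  -102, -192, -44, -78, -158  ⇒  2A = -574, A = -287.
Then Σ (x_i + x_{i+1})·c_i = 1106, so x̄ = 1106 / (6·(-287)) = -79/123.

-79/123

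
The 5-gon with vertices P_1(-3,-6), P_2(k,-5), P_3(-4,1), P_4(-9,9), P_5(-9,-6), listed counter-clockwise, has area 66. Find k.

The doubled signed area Σ (x_i y_{i+1} − x_{i+1} y_i) is linear in k.
With k=0 it equals 139; the coefficient of k is 7 (from the two edges through P_2).
So 7·k + 139 = 2·66 = 132 ⇒ k = -1.

-1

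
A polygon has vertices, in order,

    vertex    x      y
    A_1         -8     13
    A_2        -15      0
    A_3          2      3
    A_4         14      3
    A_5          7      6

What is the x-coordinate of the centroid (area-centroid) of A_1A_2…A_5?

Apply the shoelace (surveyor's) formula. First the cross-terms c_i = x_i·y_{i+1} − x_{i+1}·y_i:
  195, -45, -36, 63, 139  ⇒  2A = 316, A = 158.
Then Σ (x_i + x_{i+1})·c_i = -3292, so x̄ = -3292 / (6·158) = -823/237.

-823/237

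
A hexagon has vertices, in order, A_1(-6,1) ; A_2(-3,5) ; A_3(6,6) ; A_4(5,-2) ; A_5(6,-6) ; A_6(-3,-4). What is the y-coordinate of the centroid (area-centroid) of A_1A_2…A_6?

71/204

Apply the surveyor's formula. First the cross-terms c_i = x_i·y_{i+1} − x_{i+1}·y_i:
  -27, -48, -42, -18, -42, -27  ⇒  2A = -204, A = -102.
Then Σ (y_i + y_{i+1})·c_i = -213, so ȳ = -213 / (6·(-102)) = 71/204.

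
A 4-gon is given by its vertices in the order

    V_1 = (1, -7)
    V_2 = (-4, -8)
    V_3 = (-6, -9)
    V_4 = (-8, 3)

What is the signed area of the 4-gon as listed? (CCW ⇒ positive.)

-42.5

Apply Gauss's area formula: 2A = Σ (x_i·y_{i+1} − x_{i+1}·y_i), indices taken mod 4.
Σ = (-36) + (-12) + (-90) + (53) = -85
Signed area = Σ/2 = -42.5 (negative ⇒ clockwise traversal).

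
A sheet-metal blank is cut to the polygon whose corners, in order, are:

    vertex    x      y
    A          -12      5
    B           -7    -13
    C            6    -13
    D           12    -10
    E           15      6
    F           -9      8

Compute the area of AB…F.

451.5

Apply the shoelace (surveyor's) formula: 2A = Σ (x_i·y_{i+1} − x_{i+1}·y_i), indices taken mod 6.
Σ = (191) + (169) + (96) + (222) + (174) + (51) = 903
Area = |Σ|/2 = 451.5.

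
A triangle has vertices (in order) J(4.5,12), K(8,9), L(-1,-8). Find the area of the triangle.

43.25

Apply the shoelace (surveyor's) formula: 2A = Σ (x_i·y_{i+1} − x_{i+1}·y_i), indices taken mod 3.
J→K: (4.5)(9) − (8)(12) = -55.5
K→L: (8)(-8) − (-1)(9) = -55
L→J: (-1)(12) − (4.5)(-8) = 24
Σ = -86.5
Area = |Σ|/2 = 43.25.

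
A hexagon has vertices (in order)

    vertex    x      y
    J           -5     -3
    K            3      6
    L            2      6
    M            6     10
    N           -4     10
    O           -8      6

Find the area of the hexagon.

J→K: (-5)(6) − (3)(-3) = -21
K→L: (3)(6) − (2)(6) = 6
L→M: (2)(10) − (6)(6) = -16
M→N: (6)(10) − (-4)(10) = 100
N→O: (-4)(6) − (-8)(10) = 56
O→J: (-8)(-3) − (-5)(6) = 54
Σ = 179
Area = |Σ|/2 = 89.5.

89.5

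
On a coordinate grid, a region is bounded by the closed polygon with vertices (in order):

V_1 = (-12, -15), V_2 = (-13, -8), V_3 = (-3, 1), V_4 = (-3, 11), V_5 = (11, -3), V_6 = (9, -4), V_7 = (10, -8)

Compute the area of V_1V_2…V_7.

Apply the shoelace formula: 2A = Σ (x_i·y_{i+1} − x_{i+1}·y_i), indices taken mod 7.
Cross-terms: -99, -37, -30, -112, -17, -32, -246  ⇒  Σ = -573
Area = |Σ|/2 = 286.5.

286.5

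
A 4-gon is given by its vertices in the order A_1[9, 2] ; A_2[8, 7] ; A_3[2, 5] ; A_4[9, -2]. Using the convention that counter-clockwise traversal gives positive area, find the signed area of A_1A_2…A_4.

Cross-terms: 47, 26, -49, 36  ⇒  Σ = 60
Signed area = Σ/2 = 30 (positive ⇒ counter-clockwise traversal).

30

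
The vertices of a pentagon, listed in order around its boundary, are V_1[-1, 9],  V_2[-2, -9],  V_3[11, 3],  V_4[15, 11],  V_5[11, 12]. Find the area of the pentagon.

183

Apply the shoelace formula: 2A = Σ (x_i·y_{i+1} − x_{i+1}·y_i), indices taken mod 5.
Σ = (27) + (93) + (76) + (59) + (111) = 366
Area = |Σ|/2 = 183.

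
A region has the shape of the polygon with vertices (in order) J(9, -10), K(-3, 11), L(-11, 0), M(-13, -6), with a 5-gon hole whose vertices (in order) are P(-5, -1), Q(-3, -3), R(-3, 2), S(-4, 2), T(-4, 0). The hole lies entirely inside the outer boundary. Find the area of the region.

214.5

Outer boundary:
Apply the shoelace (surveyor's) formula: 2A = Σ (x_i·y_{i+1} − x_{i+1}·y_i), indices taken mod 4.
Cross-terms: 69, 121, 66, 184  ⇒  Σ = 440
Area = |Σ|/2 = 220.
Hole:
Apply the shoelace (surveyor's) formula: 2A = Σ (x_i·y_{i+1} − x_{i+1}·y_i), indices taken mod 5.
Σ = (12) + (-15) + (2) + (8) + (4) = 11
Area = |Σ|/2 = 5.5.
Net area = 220 − 5.5 = 214.5.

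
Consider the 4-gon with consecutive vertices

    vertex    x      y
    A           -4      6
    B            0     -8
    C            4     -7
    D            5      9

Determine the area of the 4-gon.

Apply the shoelace (surveyor's) formula: 2A = Σ (x_i·y_{i+1} − x_{i+1}·y_i), indices taken mod 4.
Σ = (32) + (32) + (71) + (66) = 201
Area = |Σ|/2 = 100.5.

100.5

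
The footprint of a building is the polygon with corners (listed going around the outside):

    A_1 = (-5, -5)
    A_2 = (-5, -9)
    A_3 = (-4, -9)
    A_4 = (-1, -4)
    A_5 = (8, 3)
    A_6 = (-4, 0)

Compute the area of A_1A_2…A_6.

Cross-terms: 20, 9, 7, 29, 12, 20  ⇒  Σ = 97
Area = |Σ|/2 = 48.5.

48.5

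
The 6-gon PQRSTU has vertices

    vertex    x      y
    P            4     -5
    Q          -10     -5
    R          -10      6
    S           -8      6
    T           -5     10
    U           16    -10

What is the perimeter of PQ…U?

|PQ| = √((-14)² + (0)²) = √196 = 14
|QR| = √((0)² + (11)²) = √121 = 11
|RS| = √((2)² + (0)²) = √4 = 2
|ST| = √((3)² + (4)²) = √25 = 5
|TU| = √((21)² + (-20)²) = √841 = 29
|UP| = √((-12)² + (5)²) = √169 = 13
Perimeter = 14 + 11 + 2 + 5 + 29 + 13 = 74.

74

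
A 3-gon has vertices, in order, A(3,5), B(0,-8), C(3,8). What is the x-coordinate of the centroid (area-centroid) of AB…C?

2

Apply the shoelace (surveyor's) formula. First the cross-terms c_i = x_i·y_{i+1} − x_{i+1}·y_i:
  -24, 24, -9  ⇒  2A = -9, A = -4.5.
Then Σ (x_i + x_{i+1})·c_i = -54, so x̄ = -54 / (6·(-4.5)) = 2.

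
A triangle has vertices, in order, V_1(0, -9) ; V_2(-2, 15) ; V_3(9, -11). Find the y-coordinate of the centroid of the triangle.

-5/3

Apply Gauss's area formula. First the cross-terms c_i = x_i·y_{i+1} − x_{i+1}·y_i:
  -18, -113, -81  ⇒  2A = -212, A = -106.
Then Σ (y_i + y_{i+1})·c_i = 1060, so ȳ = 1060 / (6·(-106)) = -5/3.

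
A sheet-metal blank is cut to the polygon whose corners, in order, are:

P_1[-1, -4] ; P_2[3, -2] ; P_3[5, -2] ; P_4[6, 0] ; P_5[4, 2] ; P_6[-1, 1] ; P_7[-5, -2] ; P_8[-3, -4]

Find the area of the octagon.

Σ = (14) + (4) + (12) + (12) + (6) + (7) + (14) + (8) = 77
Area = |Σ|/2 = 38.5.

38.5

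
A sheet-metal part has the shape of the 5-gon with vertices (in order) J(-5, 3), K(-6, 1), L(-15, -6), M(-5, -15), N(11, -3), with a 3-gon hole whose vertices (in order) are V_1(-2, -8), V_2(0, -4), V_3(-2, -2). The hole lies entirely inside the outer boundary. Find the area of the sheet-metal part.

222.5

Outer boundary:
Apply Gauss's area formula: 2A = Σ (x_i·y_{i+1} − x_{i+1}·y_i), indices taken mod 5.
Σ = (13) + (51) + (195) + (180) + (18) = 457
Area = |Σ|/2 = 228.5.
Hole:
Cross-terms: 8, -8, 12  ⇒  Σ = 12
Area = |Σ|/2 = 6.
Net area = 228.5 − 6 = 222.5.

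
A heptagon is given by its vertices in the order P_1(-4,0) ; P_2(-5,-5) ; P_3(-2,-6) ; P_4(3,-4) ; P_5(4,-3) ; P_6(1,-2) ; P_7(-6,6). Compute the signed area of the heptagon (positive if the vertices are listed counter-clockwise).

Cross-terms: 20, 20, 26, 7, -5, -6, 24  ⇒  Σ = 86
Signed area = Σ/2 = 43 (positive ⇒ counter-clockwise traversal).

43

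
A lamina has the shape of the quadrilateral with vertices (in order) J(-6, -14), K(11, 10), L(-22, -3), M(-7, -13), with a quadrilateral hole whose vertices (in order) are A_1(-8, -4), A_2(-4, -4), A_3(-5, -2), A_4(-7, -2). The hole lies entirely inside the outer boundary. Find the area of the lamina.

277

Outer boundary:
Σ = (94) + (187) + (265) + (20) = 566
Area = |Σ|/2 = 283.
Hole:
Apply the shoelace formula: 2A = Σ (x_i·y_{i+1} − x_{i+1}·y_i), indices taken mod 4.
A_1→A_2: (-8)(-4) − (-4)(-4) = 16
A_2→A_3: (-4)(-2) − (-5)(-4) = -12
A_3→A_4: (-5)(-2) − (-7)(-2) = -4
A_4→A_1: (-7)(-4) − (-8)(-2) = 12
Σ = 12
Area = |Σ|/2 = 6.
Net area = 283 − 6 = 277.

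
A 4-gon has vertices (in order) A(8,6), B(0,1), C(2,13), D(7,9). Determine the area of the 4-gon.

48.5

Apply the shoelace (surveyor's) formula: 2A = Σ (x_i·y_{i+1} − x_{i+1}·y_i), indices taken mod 4.
Σ = (8) + (-2) + (-73) + (-30) = -97
Area = |Σ|/2 = 48.5.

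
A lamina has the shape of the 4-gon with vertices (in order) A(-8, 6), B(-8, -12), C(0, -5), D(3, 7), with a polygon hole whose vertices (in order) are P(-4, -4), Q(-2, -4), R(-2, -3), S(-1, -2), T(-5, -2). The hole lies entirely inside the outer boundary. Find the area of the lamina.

131

Outer boundary:
Apply the shoelace (surveyor's) formula: 2A = Σ (x_i·y_{i+1} − x_{i+1}·y_i), indices taken mod 4.
Σ = (144) + (40) + (15) + (74) = 273
Area = |Σ|/2 = 136.5.
Hole:
Σ = (8) + (-2) + (1) + (-8) + (12) = 11
Area = |Σ|/2 = 5.5.
Net area = 136.5 − 5.5 = 131.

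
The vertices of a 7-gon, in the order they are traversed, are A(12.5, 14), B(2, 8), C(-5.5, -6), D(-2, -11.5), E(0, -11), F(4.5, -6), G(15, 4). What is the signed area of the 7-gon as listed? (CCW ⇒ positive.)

247.375

A→B: (12.5)(8) − (2)(14) = 72
B→C: (2)(-6) − (-5.5)(8) = 32
C→D: (-5.5)(-11.5) − (-2)(-6) = 51.25
D→E: (-2)(-11) − (0)(-11.5) = 22
E→F: (0)(-6) − (4.5)(-11) = 49.5
F→G: (4.5)(4) − (15)(-6) = 108
G→A: (15)(14) − (12.5)(4) = 160
Σ = 494.75
Signed area = Σ/2 = 247.375 (positive ⇒ counter-clockwise traversal).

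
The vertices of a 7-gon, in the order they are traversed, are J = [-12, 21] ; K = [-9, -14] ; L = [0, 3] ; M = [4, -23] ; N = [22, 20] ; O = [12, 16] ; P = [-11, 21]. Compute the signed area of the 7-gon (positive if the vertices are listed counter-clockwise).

732.5

Apply the surveyor's formula: 2A = Σ (x_i·y_{i+1} − x_{i+1}·y_i), indices taken mod 7.
Cross-terms: 357, -27, -12, 586, 112, 428, 21  ⇒  Σ = 1465
Signed area = Σ/2 = 732.5 (positive ⇒ counter-clockwise traversal).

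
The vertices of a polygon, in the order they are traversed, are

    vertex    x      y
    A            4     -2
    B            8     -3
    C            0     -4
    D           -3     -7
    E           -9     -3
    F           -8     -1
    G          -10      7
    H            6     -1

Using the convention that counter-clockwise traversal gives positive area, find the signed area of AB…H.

Apply the surveyor's formula: 2A = Σ (x_i·y_{i+1} − x_{i+1}·y_i), indices taken mod 8.
Σ = (4) + (-32) + (-12) + (-54) + (-15) + (-66) + (-32) + (-8) = -215
Signed area = Σ/2 = -107.5 (negative ⇒ clockwise traversal).

-107.5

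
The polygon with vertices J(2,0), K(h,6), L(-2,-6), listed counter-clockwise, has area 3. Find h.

5

The doubled signed area Σ (x_i y_{i+1} − x_{i+1} y_i) is linear in h.
With h=0 it equals 36; the coefficient of h is -6 (from the two edges through K).
So -6·h + 36 = 2·3 = 6 ⇒ h = 5.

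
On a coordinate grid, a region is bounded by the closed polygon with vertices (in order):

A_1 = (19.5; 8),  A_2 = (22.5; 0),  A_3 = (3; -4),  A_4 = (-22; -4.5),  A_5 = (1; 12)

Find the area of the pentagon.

428.5

Apply the shoelace formula: 2A = Σ (x_i·y_{i+1} − x_{i+1}·y_i), indices taken mod 5.
A_1→A_2: (19.5)(0) − (22.5)(8) = -180
A_2→A_3: (22.5)(-4) − (3)(0) = -90
A_3→A_4: (3)(-4.5) − (-22)(-4) = -101.5
A_4→A_5: (-22)(12) − (1)(-4.5) = -259.5
A_5→A_1: (1)(8) − (19.5)(12) = -226
Σ = -857
Area = |Σ|/2 = 428.5.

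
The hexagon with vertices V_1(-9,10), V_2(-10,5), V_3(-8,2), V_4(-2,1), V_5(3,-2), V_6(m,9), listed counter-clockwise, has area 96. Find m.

The doubled signed area Σ (x_i y_{i+1} − x_{i+1} y_i) is linear in m.
With m=0 it equals 180; the coefficient of m is 12 (from the two edges through V_6).
So 12·m + 180 = 2·96 = 192 ⇒ m = 1.

1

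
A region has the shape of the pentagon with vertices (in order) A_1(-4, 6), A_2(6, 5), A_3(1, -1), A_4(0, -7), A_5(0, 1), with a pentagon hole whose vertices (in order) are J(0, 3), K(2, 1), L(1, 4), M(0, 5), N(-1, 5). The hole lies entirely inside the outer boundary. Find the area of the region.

31

Outer boundary:
Apply the shoelace formula: 2A = Σ (x_i·y_{i+1} − x_{i+1}·y_i), indices taken mod 5.
A_1→A_2: (-4)(5) − (6)(6) = -56
A_2→A_3: (6)(-1) − (1)(5) = -11
A_3→A_4: (1)(-7) − (0)(-1) = -7
A_4→A_5: (0)(1) − (0)(-7) = 0
A_5→A_1: (0)(6) − (-4)(1) = 4
Σ = -70
Area = |Σ|/2 = 35.
Hole:
Apply Gauss's area formula: 2A = Σ (x_i·y_{i+1} − x_{i+1}·y_i), indices taken mod 5.
Σ = (-6) + (7) + (5) + (5) + (-3) = 8
Area = |Σ|/2 = 4.
Net area = 35 − 4 = 31.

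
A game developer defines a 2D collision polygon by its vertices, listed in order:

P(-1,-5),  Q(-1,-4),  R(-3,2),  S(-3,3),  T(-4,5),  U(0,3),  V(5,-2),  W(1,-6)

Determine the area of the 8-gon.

43.5

Cross-terms: -1, -14, -3, -3, -12, -15, -28, -11  ⇒  Σ = -87
Area = |Σ|/2 = 43.5.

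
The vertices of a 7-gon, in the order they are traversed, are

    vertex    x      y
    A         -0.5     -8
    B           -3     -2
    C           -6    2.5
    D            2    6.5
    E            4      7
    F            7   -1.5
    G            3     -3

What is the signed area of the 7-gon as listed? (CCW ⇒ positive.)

Apply the shoelace (surveyor's) formula: 2A = Σ (x_i·y_{i+1} − x_{i+1}·y_i), indices taken mod 7.
A→B: (-0.5)(-2) − (-3)(-8) = -23
B→C: (-3)(2.5) − (-6)(-2) = -19.5
C→D: (-6)(6.5) − (2)(2.5) = -44
D→E: (2)(7) − (4)(6.5) = -12
E→F: (4)(-1.5) − (7)(7) = -55
F→G: (7)(-3) − (3)(-1.5) = -16.5
G→A: (3)(-8) − (-0.5)(-3) = -25.5
Σ = -195.5
Signed area = Σ/2 = -97.75 (negative ⇒ clockwise traversal).

-97.75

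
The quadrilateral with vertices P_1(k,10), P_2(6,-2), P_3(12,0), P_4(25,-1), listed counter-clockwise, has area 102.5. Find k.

-3

The doubled signed area Σ (x_i y_{i+1} − x_{i+1} y_i) is linear in k.
With k=0 it equals 202; the coefficient of k is -1 (from the two edges through P_1).
So -1·k + 202 = 2·102.5 = 205 ⇒ k = -3.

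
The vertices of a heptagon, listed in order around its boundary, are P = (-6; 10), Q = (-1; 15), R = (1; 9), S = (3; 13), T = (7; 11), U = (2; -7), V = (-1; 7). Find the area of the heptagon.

104

Cross-terms: -80, -24, -14, -58, -71, 7, 32  ⇒  Σ = -208
Area = |Σ|/2 = 104.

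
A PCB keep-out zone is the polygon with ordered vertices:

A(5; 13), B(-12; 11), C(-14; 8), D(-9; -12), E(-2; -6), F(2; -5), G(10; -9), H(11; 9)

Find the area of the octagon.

440

Apply the surveyor's formula: 2A = Σ (x_i·y_{i+1} − x_{i+1}·y_i), indices taken mod 8.
Cross-terms: 211, 58, 240, 30, 22, 32, 189, 98  ⇒  Σ = 880
Area = |Σ|/2 = 440.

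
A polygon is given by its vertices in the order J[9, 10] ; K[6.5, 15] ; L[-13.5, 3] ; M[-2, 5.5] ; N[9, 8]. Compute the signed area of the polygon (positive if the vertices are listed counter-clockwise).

J→K: (9)(15) − (6.5)(10) = 70
K→L: (6.5)(3) − (-13.5)(15) = 222
L→M: (-13.5)(5.5) − (-2)(3) = -68.25
M→N: (-2)(8) − (9)(5.5) = -65.5
N→J: (9)(10) − (9)(8) = 18
Σ = 176.25
Signed area = Σ/2 = 88.125 (positive ⇒ counter-clockwise traversal).

88.125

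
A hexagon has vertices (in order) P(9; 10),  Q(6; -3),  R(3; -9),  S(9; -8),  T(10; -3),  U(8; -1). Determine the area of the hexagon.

P→Q: (9)(-3) − (6)(10) = -87
Q→R: (6)(-9) − (3)(-3) = -45
R→S: (3)(-8) − (9)(-9) = 57
S→T: (9)(-3) − (10)(-8) = 53
T→U: (10)(-1) − (8)(-3) = 14
U→P: (8)(10) − (9)(-1) = 89
Σ = 81
Area = |Σ|/2 = 40.5.

40.5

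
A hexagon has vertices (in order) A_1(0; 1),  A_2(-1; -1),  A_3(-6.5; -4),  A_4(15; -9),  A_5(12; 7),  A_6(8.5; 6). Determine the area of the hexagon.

Σ = (1) + (-2.5) + (118.5) + (213) + (12.5) + (8.5) = 351
Area = |Σ|/2 = 175.5.

175.5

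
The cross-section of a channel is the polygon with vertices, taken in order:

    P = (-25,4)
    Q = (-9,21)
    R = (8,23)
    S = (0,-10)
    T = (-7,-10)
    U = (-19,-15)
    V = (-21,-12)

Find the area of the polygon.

785

Apply the shoelace formula: 2A = Σ (x_i·y_{i+1} − x_{i+1}·y_i), indices taken mod 7.
Cross-terms: -489, -375, -80, -70, -85, -87, -384  ⇒  Σ = -1570
Area = |Σ|/2 = 785.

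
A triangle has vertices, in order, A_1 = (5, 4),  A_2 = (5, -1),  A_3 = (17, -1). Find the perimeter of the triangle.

30

|A_1A_2| = √((0)² + (-5)²) = √25 = 5
|A_2A_3| = √((12)² + (0)²) = √144 = 12
|A_3A_1| = √((-12)² + (5)²) = √169 = 13
Perimeter = 5 + 12 + 13 = 30.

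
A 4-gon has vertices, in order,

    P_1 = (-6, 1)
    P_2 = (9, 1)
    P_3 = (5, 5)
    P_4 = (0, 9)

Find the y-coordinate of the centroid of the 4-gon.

115/31

Apply the shoelace formula. First the cross-terms c_i = x_i·y_{i+1} − x_{i+1}·y_i:
  -15, 40, 45, 54  ⇒  2A = 124, A = 62.
Then Σ (y_i + y_{i+1})·c_i = 1380, so ȳ = 1380 / (6·62) = 115/31.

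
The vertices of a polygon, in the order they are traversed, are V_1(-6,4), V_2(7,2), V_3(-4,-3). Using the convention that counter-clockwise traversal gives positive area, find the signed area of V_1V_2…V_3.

Apply the shoelace (surveyor's) formula: 2A = Σ (x_i·y_{i+1} − x_{i+1}·y_i), indices taken mod 3.
Cross-terms: -40, -13, -34  ⇒  Σ = -87
Signed area = Σ/2 = -43.5 (negative ⇒ clockwise traversal).

-43.5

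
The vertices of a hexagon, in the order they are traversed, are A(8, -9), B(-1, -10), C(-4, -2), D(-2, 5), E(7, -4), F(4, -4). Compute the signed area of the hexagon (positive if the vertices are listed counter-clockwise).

-97

Apply Gauss's area formula: 2A = Σ (x_i·y_{i+1} − x_{i+1}·y_i), indices taken mod 6.
Cross-terms: -89, -38, -24, -27, -12, -4  ⇒  Σ = -194
Signed area = Σ/2 = -97 (negative ⇒ clockwise traversal).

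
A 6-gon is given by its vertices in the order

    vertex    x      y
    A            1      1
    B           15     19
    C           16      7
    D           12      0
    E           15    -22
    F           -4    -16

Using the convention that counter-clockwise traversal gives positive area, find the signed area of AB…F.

Apply the shoelace formula: 2A = Σ (x_i·y_{i+1} − x_{i+1}·y_i), indices taken mod 6.
Σ = (4) + (-199) + (-84) + (-264) + (-328) + (12) = -859
Signed area = Σ/2 = -429.5 (negative ⇒ clockwise traversal).

-429.5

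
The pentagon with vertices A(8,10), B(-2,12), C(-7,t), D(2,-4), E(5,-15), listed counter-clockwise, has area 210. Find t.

-8

The doubled signed area Σ (x_i y_{i+1} − x_{i+1} y_i) is linear in t.
With t=0 it equals 388; the coefficient of t is -4 (from the two edges through C).
So -4·t + 388 = 2·210 = 420 ⇒ t = -8.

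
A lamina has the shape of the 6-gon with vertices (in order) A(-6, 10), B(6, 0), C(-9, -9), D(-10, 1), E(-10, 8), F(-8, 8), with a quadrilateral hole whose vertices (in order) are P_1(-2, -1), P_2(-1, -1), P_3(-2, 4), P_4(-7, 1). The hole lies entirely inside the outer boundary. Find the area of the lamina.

150.5

Outer boundary:
Cross-terms: -60, -54, -99, -70, -16, -32  ⇒  Σ = -331
Area = |Σ|/2 = 165.5.
Hole:
Apply the surveyor's formula: 2A = Σ (x_i·y_{i+1} − x_{i+1}·y_i), indices taken mod 4.
Σ = (1) + (-6) + (26) + (9) = 30
Area = |Σ|/2 = 15.
Net area = 165.5 − 15 = 150.5.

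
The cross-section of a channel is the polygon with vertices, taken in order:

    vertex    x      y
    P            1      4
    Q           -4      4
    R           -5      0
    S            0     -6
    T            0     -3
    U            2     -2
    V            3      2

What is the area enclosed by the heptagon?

Apply the surveyor's formula: 2A = Σ (x_i·y_{i+1} − x_{i+1}·y_i), indices taken mod 7.
Σ = (20) + (20) + (30) + (0) + (6) + (10) + (10) = 96
Area = |Σ|/2 = 48.

48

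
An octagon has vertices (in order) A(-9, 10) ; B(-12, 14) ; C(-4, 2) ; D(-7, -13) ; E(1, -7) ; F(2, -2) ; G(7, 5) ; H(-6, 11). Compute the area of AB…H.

168

A→B: (-9)(14) − (-12)(10) = -6
B→C: (-12)(2) − (-4)(14) = 32
C→D: (-4)(-13) − (-7)(2) = 66
D→E: (-7)(-7) − (1)(-13) = 62
E→F: (1)(-2) − (2)(-7) = 12
F→G: (2)(5) − (7)(-2) = 24
G→H: (7)(11) − (-6)(5) = 107
H→A: (-6)(10) − (-9)(11) = 39
Σ = 336
Area = |Σ|/2 = 168.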